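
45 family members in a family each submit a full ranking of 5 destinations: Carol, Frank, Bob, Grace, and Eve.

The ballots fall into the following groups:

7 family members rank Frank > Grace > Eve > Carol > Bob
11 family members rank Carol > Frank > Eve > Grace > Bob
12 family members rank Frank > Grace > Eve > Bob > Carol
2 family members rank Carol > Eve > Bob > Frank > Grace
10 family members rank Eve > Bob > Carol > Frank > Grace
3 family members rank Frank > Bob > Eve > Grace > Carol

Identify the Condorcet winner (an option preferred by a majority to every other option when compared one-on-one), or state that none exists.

None — there is no Condorcet winner

Head-to-head results (45 voters total):
Carol vs Frank: Carol wins 23–22.
Carol vs Bob: Bob wins 25–20.
Carol vs Grace: Carol wins 23–22.
Carol vs Eve: Eve wins 32–13.
Frank vs Bob: Frank wins 33–12.
Frank vs Grace: Frank wins 45–0.
Frank vs Eve: Frank wins 33–12.
Bob vs Grace: Grace wins 30–15.
Bob vs Eve: Eve wins 42–3.
Grace vs Eve: Eve wins 26–19.
No candidate beats all others: Carol beats Frank beats Bob beats Carol, a majority cycle.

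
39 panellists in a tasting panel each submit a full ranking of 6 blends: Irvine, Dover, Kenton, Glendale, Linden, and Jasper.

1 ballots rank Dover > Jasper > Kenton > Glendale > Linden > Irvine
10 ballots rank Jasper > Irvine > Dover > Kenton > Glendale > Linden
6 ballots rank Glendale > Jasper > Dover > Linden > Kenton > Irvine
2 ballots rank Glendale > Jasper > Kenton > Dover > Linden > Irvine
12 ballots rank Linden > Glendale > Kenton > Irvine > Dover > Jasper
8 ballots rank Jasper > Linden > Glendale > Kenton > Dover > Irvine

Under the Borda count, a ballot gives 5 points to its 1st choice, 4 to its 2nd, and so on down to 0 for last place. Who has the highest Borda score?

Borda scores:
  Irvine: 0 + 10·4 + 6·0 + 2·0 + 12·2 + 8·0 = 64
  Dover: 5 + 10·3 + 6·3 + 2·2 + 12·1 + 8·1 = 77
  Kenton: 3 + 10·2 + 6·1 + 2·3 + 12·3 + 8·2 = 87
  Glendale: 2 + 10·1 + 6·5 + 2·5 + 12·4 + 8·3 = 124
  Linden: 1 + 10·0 + 6·2 + 2·1 + 12·5 + 8·4 = 107
  Jasper: 4 + 10·5 + 6·4 + 2·4 + 12·0 + 8·5 = 126
Jasper has the highest total.

Jasper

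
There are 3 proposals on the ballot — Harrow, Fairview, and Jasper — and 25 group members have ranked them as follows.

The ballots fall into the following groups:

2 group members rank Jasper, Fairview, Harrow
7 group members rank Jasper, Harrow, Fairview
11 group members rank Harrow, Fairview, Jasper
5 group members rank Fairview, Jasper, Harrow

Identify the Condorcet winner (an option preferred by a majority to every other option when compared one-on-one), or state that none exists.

No Condorcet winner

Head-to-head results (25 voters total):
Harrow vs Fairview: Harrow wins 18–7.
Harrow vs Jasper: Jasper wins 14–11.
Fairview vs Jasper: Fairview wins 16–9.
No candidate beats all others: Harrow beats Fairview beats Jasper beats Harrow, a majority cycle.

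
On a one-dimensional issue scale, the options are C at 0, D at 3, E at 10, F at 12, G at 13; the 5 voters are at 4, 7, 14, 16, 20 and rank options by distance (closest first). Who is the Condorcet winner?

G

With single-peaked preferences on a line, the Condorcet winner is the candidate closest to the median voter.
The median voter (position 14) is closest to G at 13.
Check: G vs D — voters closer to G: 3 of 5.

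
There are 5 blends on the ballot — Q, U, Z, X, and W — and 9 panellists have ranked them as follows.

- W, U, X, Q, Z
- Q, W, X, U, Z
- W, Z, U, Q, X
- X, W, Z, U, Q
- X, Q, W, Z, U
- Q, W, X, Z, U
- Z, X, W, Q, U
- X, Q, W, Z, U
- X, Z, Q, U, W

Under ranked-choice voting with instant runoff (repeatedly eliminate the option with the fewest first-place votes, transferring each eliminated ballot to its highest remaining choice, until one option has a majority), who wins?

X

Round 1: X 4, Q 2, W 2, Z 1, U 0. U has the fewest and is eliminated.
Round 2: X 4, Q 2, W 2, Z 1. Z has the fewest and is eliminated.
Round 3: X 5, Q 2, W 2. X has a majority.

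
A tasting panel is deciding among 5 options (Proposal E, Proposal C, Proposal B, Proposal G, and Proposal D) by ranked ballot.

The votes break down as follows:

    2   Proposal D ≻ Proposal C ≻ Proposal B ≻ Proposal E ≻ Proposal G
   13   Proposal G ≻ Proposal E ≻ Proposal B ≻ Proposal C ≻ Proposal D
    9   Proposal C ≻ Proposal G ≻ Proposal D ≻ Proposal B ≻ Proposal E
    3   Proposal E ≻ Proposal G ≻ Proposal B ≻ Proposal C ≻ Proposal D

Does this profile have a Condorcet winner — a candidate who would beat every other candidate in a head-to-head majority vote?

Head-to-head results (27 voters total):
Proposal E vs Proposal C: Proposal E wins 16–11.
Proposal E vs Proposal B: Proposal E wins 16–11.
Proposal E vs Proposal G: Proposal G wins 22–5.
Proposal E vs Proposal D: Proposal E wins 16–11.
Proposal C vs Proposal B: Proposal B wins 16–11.
Proposal C vs Proposal G: Proposal G wins 16–11.
Proposal C vs Proposal D: Proposal C wins 25–2.
Proposal B vs Proposal G: Proposal G wins 25–2.
Proposal B vs Proposal D: Proposal B wins 16–11.
Proposal G vs Proposal D: Proposal G wins 25–2.
Proposal G beats each rival — Proposal E (22–5), Proposal C (16–11), Proposal B (25–2), Proposal D (25–2) — so Proposal G is the Condorcet winner.

Yes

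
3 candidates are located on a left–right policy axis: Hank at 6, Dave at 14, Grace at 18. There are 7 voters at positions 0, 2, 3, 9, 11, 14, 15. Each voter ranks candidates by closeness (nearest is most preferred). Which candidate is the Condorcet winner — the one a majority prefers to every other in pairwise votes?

Hank

With single-peaked preferences on a line, the Condorcet winner is the candidate closest to the median voter.
The median voter (position 9) is closest to Hank at 6.
Check: Hank vs Dave — voters closer to Hank: 4 of 7.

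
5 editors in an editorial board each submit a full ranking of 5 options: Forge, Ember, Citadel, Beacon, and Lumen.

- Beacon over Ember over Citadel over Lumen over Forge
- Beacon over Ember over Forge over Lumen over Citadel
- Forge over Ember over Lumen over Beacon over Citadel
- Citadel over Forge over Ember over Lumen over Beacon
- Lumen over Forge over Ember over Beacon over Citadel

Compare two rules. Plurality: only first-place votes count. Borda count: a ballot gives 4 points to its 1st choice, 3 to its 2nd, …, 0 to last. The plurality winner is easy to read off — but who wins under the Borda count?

Ember

Plurality first-place counts: Forge 1, Ember 0, Citadel 1, Beacon 2, Lumen 1 → Beacon.
Borda totals: Forge 12, Ember 13, Citadel 6, Beacon 10, Lumen 9 → Ember.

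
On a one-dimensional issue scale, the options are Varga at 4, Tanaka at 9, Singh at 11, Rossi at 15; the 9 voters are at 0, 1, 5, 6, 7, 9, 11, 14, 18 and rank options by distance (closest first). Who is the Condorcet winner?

With single-peaked preferences on a line, the Condorcet winner is the candidate closest to the median voter.
The median voter (position 7) is closest to Tanaka at 9.
Check: Tanaka vs Varga — voters closer to Tanaka: 5 of 9.

Tanaka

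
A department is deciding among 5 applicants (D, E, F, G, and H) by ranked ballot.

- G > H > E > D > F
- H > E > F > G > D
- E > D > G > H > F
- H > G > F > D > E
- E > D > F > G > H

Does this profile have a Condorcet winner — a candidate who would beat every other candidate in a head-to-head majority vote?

Head-to-head results (5 voters total):
D vs E: E wins 4–1.
D vs F: D wins 3–2.
D vs G: G wins 3–2.
D vs H: H wins 3–2.
E vs F: E wins 4–1.
E vs G: E wins 3–2.
E vs H: H wins 3–2.
F vs G: G wins 3–2.
F vs H: H wins 4–1.
G vs H: G wins 3–2.
No candidate beats all others: E beats G beats H beats E, a majority cycle.

No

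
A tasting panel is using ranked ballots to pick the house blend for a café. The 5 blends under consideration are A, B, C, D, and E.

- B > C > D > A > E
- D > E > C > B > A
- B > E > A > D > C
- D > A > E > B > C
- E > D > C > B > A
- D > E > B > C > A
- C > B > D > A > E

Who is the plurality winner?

First-place vote totals:
  A: 0
  B: 2
  C: 1
  D: 3
  E: 1
D has the most first-place votes.

D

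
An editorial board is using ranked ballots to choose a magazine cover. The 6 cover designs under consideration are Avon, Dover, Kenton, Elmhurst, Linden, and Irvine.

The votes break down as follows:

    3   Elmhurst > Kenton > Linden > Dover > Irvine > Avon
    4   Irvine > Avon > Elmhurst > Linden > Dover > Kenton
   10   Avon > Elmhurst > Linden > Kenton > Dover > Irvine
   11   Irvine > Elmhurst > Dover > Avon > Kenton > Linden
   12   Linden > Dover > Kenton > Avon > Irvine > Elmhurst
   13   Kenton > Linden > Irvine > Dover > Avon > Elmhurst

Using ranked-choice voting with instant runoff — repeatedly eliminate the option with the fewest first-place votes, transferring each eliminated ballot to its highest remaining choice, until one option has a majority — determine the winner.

Kenton

Round 1: Irvine 15, Kenton 13, Linden 12, Avon 10, Elmhurst 3, Dover 0. Dover has the fewest and is eliminated.
Round 2: Irvine 15, Kenton 13, Linden 12, Avon 10, Elmhurst 3. Elmhurst has the fewest and is eliminated.
Round 3: Kenton 16, Irvine 15, Linden 12, Avon 10. Avon has the fewest and is eliminated.
Round 4: Linden 22, Kenton 16, Irvine 15. Irvine has the fewest and is eliminated.
Round 5: Kenton 27, Linden 26. Kenton has a majority.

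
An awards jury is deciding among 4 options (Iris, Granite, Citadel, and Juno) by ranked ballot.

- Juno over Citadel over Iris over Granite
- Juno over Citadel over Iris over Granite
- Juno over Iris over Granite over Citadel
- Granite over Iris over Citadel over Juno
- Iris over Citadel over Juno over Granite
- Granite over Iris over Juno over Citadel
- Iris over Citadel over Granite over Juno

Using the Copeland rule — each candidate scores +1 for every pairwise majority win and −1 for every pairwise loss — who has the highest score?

Pairwise results:
  Iris vs Granite: Iris wins 5–2.
  Iris vs Citadel: Iris wins 5–2.
  Iris vs Juno: Iris wins 4–3.
  Granite vs Citadel: Citadel wins 4–3.
  Granite vs Juno: Juno wins 4–3.
  Citadel vs Juno: Juno wins 4–3.
Copeland scores (wins − losses):
  Iris: 3 − 0 = 3
  Granite: 0 − 3 = -3
  Citadel: 1 − 2 = -1
  Juno: 2 − 1 = 1
Iris has the best Copeland score.

Iris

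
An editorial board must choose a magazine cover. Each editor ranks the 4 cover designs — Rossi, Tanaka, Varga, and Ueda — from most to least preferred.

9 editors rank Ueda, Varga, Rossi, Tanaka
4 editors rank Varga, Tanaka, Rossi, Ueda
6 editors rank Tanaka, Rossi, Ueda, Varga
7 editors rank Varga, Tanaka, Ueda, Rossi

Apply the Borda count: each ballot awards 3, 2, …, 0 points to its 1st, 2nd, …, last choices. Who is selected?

Varga

Borda scores:
  Rossi: 9·1 + 4·1 + 6·2 + 7·0 = 25
  Tanaka: 9·0 + 4·2 + 6·3 + 7·2 = 40
  Varga: 9·2 + 4·3 + 6·0 + 7·3 = 51
  Ueda: 9·3 + 4·0 + 6·1 + 7·1 = 40
Varga has the highest total.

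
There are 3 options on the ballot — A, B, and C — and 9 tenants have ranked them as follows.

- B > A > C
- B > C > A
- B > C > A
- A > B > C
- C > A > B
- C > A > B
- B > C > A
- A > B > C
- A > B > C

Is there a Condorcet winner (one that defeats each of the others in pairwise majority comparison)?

Head-to-head results (9 voters total):
A vs B: A wins 5–4.
A vs C: C wins 5–4.
B vs C: B wins 7–2.
No candidate beats all others: A beats B beats C beats A, a majority cycle.

No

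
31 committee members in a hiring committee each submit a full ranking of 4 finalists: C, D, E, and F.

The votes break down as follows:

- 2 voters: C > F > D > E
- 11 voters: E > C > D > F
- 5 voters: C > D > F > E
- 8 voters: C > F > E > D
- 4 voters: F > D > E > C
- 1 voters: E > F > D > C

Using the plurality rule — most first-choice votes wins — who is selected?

First-place vote totals:
  C: 15
  D: 0
  E: 12
  F: 4
C has the most first-place votes.

C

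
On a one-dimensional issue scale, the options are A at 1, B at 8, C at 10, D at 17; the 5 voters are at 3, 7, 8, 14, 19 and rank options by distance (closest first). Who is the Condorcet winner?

With single-peaked preferences on a line, the Condorcet winner is the candidate closest to the median voter.
The median voter (position 8) is closest to B at 8.
Check: B vs C — voters closer to B: 3 of 5.

B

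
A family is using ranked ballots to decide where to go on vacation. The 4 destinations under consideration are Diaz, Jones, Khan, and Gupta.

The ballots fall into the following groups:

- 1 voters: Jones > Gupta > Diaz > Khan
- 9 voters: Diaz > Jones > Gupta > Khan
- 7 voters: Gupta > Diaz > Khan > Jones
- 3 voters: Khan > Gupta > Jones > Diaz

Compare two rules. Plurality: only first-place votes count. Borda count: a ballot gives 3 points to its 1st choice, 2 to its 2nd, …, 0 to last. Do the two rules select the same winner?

Yes

Plurality first-place counts: Diaz 9, Jones 1, Khan 3, Gupta 7 → Diaz.
Borda totals: Diaz 42, Jones 24, Khan 16, Gupta 38 → Diaz.
The two rules agree on Diaz.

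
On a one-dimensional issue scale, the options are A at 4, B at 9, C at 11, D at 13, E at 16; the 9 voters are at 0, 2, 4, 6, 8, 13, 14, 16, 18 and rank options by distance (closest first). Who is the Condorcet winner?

With single-peaked preferences on a line, the Condorcet winner is the candidate closest to the median voter.
The median voter (position 8) is closest to B at 9.
Check: B vs A — voters closer to B: 5 of 9.

B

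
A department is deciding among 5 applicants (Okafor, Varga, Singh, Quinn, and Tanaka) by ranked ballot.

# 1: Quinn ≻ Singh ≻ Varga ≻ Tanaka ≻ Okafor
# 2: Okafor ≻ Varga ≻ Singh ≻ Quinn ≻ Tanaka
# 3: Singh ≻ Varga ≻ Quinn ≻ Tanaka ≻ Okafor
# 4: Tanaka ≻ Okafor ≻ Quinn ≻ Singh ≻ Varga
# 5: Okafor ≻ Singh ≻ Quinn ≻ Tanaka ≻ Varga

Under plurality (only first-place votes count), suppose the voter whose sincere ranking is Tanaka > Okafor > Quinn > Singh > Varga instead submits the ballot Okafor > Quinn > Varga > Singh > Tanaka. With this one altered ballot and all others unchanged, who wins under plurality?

Okafor

First-place totals with the altered ballot: Okafor 3, Varga 0, Singh 1, Quinn 1, Tanaka 0.
The winner is unchanged: still Okafor.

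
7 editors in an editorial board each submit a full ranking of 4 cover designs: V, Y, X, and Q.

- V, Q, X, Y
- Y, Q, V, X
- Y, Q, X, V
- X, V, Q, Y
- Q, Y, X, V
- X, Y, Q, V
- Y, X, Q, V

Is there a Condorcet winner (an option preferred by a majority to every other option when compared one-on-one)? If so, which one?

Y

Head-to-head results (7 voters total):
V vs Y: Y wins 5–2.
V vs X: X wins 5–2.
V vs Q: Q wins 5–2.
Y vs X: Y wins 4–3.
Y vs Q: Y wins 4–3.
X vs Q: Q wins 4–3.
Y beats each rival — V (5–2), X (4–3), Q (4–3) — so Y is the Condorcet winner.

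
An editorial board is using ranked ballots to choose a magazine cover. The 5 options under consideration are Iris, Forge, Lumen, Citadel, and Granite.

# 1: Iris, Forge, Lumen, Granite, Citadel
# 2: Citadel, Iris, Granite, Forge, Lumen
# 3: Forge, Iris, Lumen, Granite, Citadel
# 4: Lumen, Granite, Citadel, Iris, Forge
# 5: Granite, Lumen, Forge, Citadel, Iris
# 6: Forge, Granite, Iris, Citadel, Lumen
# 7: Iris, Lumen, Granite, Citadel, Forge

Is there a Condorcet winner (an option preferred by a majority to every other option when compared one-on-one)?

Yes

Head-to-head results (7 voters total):
Iris vs Forge: Iris wins 4–3.
Iris vs Lumen: Iris wins 5–2.
Iris vs Citadel: Iris wins 4–3.
Iris vs Granite: Iris wins 4–3.
Forge vs Lumen: Forge wins 4–3.
Forge vs Citadel: Forge wins 4–3.
Forge vs Granite: Granite wins 4–3.
Lumen vs Citadel: Lumen wins 5–2.
Lumen vs Granite: Lumen wins 4–3.
Citadel vs Granite: Granite wins 6–1.
Iris beats each rival — Forge (4–3), Lumen (5–2), Citadel (4–3), Granite (4–3) — so Iris is the Condorcet winner.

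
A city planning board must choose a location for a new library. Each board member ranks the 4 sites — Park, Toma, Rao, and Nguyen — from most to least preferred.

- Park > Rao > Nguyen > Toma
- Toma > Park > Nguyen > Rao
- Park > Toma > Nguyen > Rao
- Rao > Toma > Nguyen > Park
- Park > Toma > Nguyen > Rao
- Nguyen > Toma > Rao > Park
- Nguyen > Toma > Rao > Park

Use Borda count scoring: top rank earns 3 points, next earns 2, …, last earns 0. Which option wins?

Borda scores:
  Park: 3 + 2 + 3 + 0 + 3 + 0 + 0 = 11
  Toma: 0 + 3 + 2 + 2 + 2 + 2 + 2 = 13
  Rao: 2 + 0 + 0 + 3 + 0 + 1 + 1 = 7
  Nguyen: 1 + 1 + 1 + 1 + 1 + 3 + 3 = 11
Toma has the highest total.

Toma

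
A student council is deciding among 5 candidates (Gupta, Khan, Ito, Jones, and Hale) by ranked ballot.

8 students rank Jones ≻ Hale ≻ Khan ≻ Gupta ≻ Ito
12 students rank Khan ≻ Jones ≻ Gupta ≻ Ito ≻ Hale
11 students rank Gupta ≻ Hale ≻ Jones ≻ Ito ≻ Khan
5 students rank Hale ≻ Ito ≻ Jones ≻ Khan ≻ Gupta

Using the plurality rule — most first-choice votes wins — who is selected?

Khan

First-place vote totals:
  Gupta: 11
  Khan: 12
  Ito: 0
  Jones: 8
  Hale: 5
Khan has the most first-place votes.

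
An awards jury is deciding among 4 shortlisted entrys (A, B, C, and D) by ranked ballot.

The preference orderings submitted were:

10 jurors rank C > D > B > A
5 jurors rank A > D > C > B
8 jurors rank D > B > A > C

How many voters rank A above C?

Ballots ranking A above C: 5+8 = 13.
Ballots ranking C above A: 10.
So 13 of 23 voters prefer A to C.

13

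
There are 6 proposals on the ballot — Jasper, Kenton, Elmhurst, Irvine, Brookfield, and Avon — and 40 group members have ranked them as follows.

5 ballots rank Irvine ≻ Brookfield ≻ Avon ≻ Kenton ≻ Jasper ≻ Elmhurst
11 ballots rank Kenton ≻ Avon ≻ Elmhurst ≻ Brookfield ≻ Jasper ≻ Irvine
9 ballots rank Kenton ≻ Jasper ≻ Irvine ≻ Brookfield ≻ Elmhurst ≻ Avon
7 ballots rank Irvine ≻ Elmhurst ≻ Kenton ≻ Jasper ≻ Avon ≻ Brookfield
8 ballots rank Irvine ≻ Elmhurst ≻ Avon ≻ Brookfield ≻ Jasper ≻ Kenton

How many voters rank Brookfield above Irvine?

Ballots ranking Brookfield above Irvine: 11.
Ballots ranking Irvine above Brookfield: 5+9+7+8 = 29.
So 11 of 40 voters prefer Brookfield to Irvine.

11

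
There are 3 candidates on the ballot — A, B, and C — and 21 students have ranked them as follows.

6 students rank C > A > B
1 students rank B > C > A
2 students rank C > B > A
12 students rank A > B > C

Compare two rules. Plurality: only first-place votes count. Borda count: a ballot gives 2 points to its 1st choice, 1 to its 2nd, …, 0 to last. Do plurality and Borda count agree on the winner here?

Plurality first-place counts: A 12, B 1, C 8 → A.
Borda totals: A 30, B 16, C 17 → A.
The two rules agree on A.

Yes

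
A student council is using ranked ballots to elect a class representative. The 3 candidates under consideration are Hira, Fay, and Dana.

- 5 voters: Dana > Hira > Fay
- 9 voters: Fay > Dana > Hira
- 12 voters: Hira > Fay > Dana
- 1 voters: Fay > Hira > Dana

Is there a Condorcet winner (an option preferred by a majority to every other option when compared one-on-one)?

No

Head-to-head results (27 voters total):
Hira vs Fay: Hira wins 17–10.
Hira vs Dana: Dana wins 14–13.
Fay vs Dana: Fay wins 22–5.
No candidate beats all others: Hira beats Fay beats Dana beats Hira, a majority cycle.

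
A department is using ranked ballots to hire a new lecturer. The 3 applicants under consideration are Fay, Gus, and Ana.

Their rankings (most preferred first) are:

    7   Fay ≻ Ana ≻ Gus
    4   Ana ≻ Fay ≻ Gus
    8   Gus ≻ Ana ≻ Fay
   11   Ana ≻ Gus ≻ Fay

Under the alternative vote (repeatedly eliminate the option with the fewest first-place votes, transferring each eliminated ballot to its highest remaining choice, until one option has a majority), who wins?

Ana

Round 1: Ana 15, Gus 8, Fay 7. Fay has the fewest and is eliminated.
Round 2: Ana 22, Gus 8. Ana has a majority.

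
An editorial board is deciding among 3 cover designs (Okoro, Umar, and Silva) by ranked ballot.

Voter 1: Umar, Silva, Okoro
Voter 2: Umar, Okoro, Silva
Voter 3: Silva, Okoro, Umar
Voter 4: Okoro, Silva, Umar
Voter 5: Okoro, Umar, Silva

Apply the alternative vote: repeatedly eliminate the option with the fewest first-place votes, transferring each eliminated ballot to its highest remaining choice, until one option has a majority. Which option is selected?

Round 1: Okoro 2, Umar 2, Silva 1. Silva has the fewest and is eliminated.
Round 2: Okoro 3, Umar 2. Okoro has a majority.

Okoro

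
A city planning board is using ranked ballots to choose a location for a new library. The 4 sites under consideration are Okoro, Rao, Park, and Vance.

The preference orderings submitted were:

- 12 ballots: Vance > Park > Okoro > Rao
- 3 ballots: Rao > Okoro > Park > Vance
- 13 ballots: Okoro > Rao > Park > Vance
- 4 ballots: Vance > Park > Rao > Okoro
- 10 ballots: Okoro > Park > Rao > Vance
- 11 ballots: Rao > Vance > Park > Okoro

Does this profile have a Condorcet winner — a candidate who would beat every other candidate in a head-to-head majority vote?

No

Head-to-head results (53 voters total):
Okoro vs Rao: Okoro wins 35–18.
Okoro vs Park: Park wins 27–26.
Okoro vs Vance: Vance wins 27–26.
Rao vs Park: Rao wins 27–26.
Rao vs Vance: Rao wins 37–16.
Park vs Vance: Vance wins 27–26.
No candidate beats all others: Okoro beats Rao beats Park beats Okoro, a majority cycle.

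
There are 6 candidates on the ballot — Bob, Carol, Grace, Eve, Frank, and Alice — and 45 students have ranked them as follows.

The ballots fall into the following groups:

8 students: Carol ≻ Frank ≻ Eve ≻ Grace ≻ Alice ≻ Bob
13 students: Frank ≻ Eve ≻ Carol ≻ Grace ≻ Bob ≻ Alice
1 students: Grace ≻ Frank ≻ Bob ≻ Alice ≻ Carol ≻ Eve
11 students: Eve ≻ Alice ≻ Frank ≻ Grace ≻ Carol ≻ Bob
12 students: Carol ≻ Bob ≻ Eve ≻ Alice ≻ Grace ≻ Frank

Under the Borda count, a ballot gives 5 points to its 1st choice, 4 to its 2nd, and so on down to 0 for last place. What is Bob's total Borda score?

Borda scores:
  Bob: 8·0 + 13·1 + 3 + 11·0 + 12·4 = 64
  Carol: 8·5 + 13·3 + 1 + 11·1 + 12·5 = 151
  Grace: 8·2 + 13·2 + 5 + 11·2 + 12·1 = 81
  Eve: 8·3 + 13·4 + 0 + 11·5 + 12·3 = 167
  Frank: 8·4 + 13·5 + 4 + 11·3 + 12·0 = 134
  Alice: 8·1 + 13·0 + 2 + 11·4 + 12·2 = 78

64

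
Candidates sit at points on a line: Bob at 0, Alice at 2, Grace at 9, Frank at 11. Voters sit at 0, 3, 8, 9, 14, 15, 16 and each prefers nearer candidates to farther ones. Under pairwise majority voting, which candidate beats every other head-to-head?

Grace

With single-peaked preferences on a line, the Condorcet winner is the candidate closest to the median voter.
The median voter (position 9) is closest to Grace at 9.
Check: Grace vs Bob — voters closer to Grace: 5 of 7.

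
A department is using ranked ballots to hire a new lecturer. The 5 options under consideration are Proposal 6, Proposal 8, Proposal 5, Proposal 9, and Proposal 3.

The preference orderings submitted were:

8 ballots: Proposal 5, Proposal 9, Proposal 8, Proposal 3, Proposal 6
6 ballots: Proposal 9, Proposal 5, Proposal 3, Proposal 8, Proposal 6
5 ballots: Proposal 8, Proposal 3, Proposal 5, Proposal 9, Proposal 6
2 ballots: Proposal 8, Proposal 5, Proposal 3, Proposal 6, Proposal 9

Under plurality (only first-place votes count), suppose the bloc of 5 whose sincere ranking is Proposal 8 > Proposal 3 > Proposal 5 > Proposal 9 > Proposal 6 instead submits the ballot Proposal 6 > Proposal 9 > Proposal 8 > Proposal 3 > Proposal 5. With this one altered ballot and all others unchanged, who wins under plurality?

First-place totals with the altered ballot: Proposal 6 5, Proposal 8 2, Proposal 5 8, Proposal 9 6, Proposal 3 0.
The winner is unchanged: still Proposal 5.

Proposal 5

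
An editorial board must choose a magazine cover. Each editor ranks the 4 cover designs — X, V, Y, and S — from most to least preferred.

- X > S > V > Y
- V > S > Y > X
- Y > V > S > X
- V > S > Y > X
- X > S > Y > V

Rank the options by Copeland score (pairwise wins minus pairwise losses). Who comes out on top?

Pairwise results:
  X vs V: V wins 3–2.
  X vs Y: Y wins 3–2.
  X vs S: S wins 3–2.
  V vs Y: V wins 3–2.
  V vs S: V wins 3–2.
  Y vs S: S wins 4–1.
Copeland scores (wins − losses):
  X: 0 − 3 = -3
  V: 3 − 0 = 3
  Y: 1 − 2 = -1
  S: 2 − 1 = 1
V has the best Copeland score.

V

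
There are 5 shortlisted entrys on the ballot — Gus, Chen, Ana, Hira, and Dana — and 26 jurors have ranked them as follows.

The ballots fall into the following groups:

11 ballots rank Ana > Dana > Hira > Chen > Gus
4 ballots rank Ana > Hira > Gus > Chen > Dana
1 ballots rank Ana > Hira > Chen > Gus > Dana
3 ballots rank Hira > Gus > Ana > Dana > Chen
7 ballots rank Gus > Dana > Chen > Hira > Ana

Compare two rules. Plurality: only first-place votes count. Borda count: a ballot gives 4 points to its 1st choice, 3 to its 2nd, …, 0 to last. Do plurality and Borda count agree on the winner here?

Yes

Plurality first-place counts: Gus 7, Chen 0, Ana 16, Hira 3, Dana 0 → Ana.
Borda totals: Gus 46, Chen 31, Ana 70, Hira 56, Dana 57 → Ana.
The two rules agree on Ana.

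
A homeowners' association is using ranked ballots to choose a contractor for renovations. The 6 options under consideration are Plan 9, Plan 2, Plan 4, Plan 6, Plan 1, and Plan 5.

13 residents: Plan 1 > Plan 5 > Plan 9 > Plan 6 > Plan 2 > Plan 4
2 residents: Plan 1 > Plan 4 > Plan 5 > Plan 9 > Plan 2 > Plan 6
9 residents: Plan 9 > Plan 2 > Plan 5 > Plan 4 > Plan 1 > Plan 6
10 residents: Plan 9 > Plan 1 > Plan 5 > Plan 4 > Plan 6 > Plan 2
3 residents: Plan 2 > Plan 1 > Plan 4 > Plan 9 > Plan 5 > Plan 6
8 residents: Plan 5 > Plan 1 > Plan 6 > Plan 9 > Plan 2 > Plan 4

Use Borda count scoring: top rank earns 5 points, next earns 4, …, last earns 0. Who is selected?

Plan 1

Borda scores:
  Plan 9: 13·3 + 2·2 + 9·5 + 10·5 + 3·2 + 8·2 = 160
  Plan 2: 13·1 + 2·1 + 9·4 + 10·0 + 3·5 + 8·1 = 74
  Plan 4: 13·0 + 2·4 + 9·2 + 10·2 + 3·3 + 8·0 = 55
  Plan 6: 13·2 + 2·0 + 9·0 + 10·1 + 3·0 + 8·3 = 60
  Plan 1: 13·5 + 2·5 + 9·1 + 10·4 + 3·4 + 8·4 = 168
  Plan 5: 13·4 + 2·3 + 9·3 + 10·3 + 3·1 + 8·5 = 158
Plan 1 has the highest total.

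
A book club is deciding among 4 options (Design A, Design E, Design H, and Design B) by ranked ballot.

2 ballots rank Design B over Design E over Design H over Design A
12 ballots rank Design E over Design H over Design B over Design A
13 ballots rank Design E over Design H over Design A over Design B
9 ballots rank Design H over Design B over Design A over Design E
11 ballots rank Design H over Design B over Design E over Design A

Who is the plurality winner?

Design E

First-place vote totals:
  Design A: 0
  Design E: 25
  Design H: 20
  Design B: 2
Design E has the most first-place votes.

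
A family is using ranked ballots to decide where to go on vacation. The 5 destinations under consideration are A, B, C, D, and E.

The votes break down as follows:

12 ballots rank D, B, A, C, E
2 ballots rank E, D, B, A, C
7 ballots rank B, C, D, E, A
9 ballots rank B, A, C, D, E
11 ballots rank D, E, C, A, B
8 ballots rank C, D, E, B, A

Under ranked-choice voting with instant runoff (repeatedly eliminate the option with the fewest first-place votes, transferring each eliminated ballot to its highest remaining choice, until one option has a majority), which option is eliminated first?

Round 1: D 23, B 16, C 8, E 2, A 0. A has the fewest and is eliminated.
Round 2: D 23, B 16, C 8, E 2. E has the fewest and is eliminated.
Round 3: D 25, B 16, C 8. D has a majority.

A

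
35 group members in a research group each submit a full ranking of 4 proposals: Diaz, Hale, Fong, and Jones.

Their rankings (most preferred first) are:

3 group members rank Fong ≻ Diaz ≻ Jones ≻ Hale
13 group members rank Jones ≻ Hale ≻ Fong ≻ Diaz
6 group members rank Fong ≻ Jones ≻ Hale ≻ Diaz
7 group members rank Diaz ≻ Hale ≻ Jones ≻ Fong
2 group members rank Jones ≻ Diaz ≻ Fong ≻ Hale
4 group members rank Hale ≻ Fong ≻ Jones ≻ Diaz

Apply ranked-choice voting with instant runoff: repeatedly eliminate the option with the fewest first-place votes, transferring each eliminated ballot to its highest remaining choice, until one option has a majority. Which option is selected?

Round 1: Jones 15, Fong 9, Diaz 7, Hale 4. Hale has the fewest and is eliminated.
Round 2: Jones 15, Fong 13, Diaz 7. Diaz has the fewest and is eliminated.
Round 3: Jones 22, Fong 13. Jones has a majority.

Jones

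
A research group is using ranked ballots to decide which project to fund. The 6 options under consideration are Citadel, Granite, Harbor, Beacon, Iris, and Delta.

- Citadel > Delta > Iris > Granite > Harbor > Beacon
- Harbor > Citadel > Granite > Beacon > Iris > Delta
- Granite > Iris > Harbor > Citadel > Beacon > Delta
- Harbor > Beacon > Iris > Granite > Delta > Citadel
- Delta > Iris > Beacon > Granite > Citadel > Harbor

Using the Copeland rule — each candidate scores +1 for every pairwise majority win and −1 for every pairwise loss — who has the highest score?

Iris

Pairwise results:
  Citadel vs Granite: Granite wins 3–2.
  Citadel vs Harbor: Harbor wins 3–2.
  Citadel vs Beacon: Citadel wins 3–2.
  Citadel vs Iris: Iris wins 3–2.
  Citadel vs Delta: Citadel wins 3–2.
  Granite vs Harbor: Granite wins 3–2.
  Granite vs Beacon: Granite wins 3–2.
  Granite vs Iris: Iris wins 3–2.
  Granite vs Delta: Granite wins 3–2.
  Harbor vs Beacon: Harbor wins 4–1.
  Harbor vs Iris: Iris wins 3–2.
  Harbor vs Delta: Harbor wins 3–2.
  Beacon vs Iris: Iris wins 3–2.
  Beacon vs Delta: Beacon wins 3–2.
  Iris vs Delta: Iris wins 3–2.
Copeland scores (wins − losses):
  Citadel: 2 − 3 = -1
  Granite: 4 − 1 = 3
  Harbor: 3 − 2 = 1
  Beacon: 1 − 4 = -3
  Iris: 5 − 0 = 5
  Delta: 0 − 5 = -5
Iris has the best Copeland score.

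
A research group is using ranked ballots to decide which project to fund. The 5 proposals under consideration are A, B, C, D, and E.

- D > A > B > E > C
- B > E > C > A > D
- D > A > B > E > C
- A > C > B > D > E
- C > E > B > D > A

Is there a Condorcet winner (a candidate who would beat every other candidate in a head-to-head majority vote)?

Head-to-head results (5 voters total):
A vs B: A wins 3–2.
A vs C: A wins 3–2.
A vs D: D wins 3–2.
A vs E: A wins 3–2.
B vs C: B wins 3–2.
B vs D: B wins 3–2.
B vs E: B wins 4–1.
C vs D: C wins 3–2.
C vs E: E wins 3–2.
D vs E: D wins 3–2.
No candidate beats all others: A beats B beats D beats A, a majority cycle.

No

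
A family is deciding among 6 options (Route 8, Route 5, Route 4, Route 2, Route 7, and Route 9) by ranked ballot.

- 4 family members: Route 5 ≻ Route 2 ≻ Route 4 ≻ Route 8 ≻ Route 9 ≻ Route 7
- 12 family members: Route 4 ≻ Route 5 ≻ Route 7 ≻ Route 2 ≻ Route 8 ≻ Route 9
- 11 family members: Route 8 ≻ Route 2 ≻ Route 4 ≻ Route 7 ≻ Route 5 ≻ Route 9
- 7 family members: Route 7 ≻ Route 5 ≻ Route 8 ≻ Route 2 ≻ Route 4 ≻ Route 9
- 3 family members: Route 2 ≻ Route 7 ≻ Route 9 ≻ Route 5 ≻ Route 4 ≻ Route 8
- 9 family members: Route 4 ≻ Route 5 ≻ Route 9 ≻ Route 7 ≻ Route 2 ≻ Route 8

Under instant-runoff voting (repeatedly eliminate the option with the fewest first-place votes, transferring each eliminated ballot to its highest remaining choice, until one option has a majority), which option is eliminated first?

Round 1: Route 4 21, Route 8 11, Route 7 7, Route 5 4, Route 2 3, Route 9 0. Route 9 has the fewest and is eliminated.
Round 2: Route 4 21, Route 8 11, Route 7 7, Route 5 4, Route 2 3. Route 2 has the fewest and is eliminated.
Round 3: Route 4 21, Route 8 11, Route 7 10, Route 5 4. Route 5 has the fewest and is eliminated.
Round 4: Route 4 25, Route 8 11, Route 7 10. Route 4 has a majority.

Route 9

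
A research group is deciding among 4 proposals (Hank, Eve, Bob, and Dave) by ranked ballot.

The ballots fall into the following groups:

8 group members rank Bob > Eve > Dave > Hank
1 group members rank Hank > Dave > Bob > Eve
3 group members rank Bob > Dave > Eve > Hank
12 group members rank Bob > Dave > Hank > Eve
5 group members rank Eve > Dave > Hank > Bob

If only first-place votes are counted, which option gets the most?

First-place vote totals:
  Hank: 1
  Eve: 5
  Bob: 23
  Dave: 0
Bob has the most first-place votes.

Bob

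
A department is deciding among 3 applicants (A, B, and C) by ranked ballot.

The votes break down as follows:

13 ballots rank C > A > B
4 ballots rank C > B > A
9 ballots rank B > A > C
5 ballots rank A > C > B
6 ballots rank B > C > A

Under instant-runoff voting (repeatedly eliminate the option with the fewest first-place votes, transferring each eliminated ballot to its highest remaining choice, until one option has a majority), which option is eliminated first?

A

Round 1: C 17, B 15, A 5. A has the fewest and is eliminated.
Round 2: C 22, B 15. C has a majority.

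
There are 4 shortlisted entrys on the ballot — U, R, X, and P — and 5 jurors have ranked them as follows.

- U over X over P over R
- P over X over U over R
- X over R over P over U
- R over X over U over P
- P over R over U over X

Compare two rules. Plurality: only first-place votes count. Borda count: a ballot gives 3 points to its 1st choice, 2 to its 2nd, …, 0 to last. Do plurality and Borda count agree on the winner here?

No

Plurality first-place counts: U 1, R 1, X 1, P 2 → P.
Borda totals: U 6, R 7, X 9, P 8 → X.
The two rules disagree: plurality picks P, Borda picks X.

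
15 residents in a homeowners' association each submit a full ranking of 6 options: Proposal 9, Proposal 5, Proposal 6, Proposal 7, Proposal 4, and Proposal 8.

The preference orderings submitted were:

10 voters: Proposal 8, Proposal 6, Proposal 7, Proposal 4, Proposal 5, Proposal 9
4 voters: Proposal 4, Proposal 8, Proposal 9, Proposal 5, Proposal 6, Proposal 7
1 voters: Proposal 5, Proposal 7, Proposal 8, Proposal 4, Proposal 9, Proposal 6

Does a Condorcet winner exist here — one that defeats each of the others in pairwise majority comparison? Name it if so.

Head-to-head results (15 voters total):
Proposal 9 vs Proposal 5: Proposal 5 wins 11–4.
Proposal 9 vs Proposal 6: Proposal 6 wins 10–5.
Proposal 9 vs Proposal 7: Proposal 7 wins 11–4.
Proposal 9 vs Proposal 4: Proposal 4 wins 15–0.
Proposal 9 vs Proposal 8: Proposal 8 wins 15–0.
Proposal 5 vs Proposal 6: Proposal 6 wins 10–5.
Proposal 5 vs Proposal 7: Proposal 7 wins 10–5.
Proposal 5 vs Proposal 4: Proposal 4 wins 14–1.
Proposal 5 vs Proposal 8: Proposal 8 wins 14–1.
Proposal 6 vs Proposal 7: Proposal 6 wins 14–1.
Proposal 6 vs Proposal 4: Proposal 6 wins 10–5.
Proposal 6 vs Proposal 8: Proposal 8 wins 15–0.
Proposal 7 vs Proposal 4: Proposal 7 wins 11–4.
Proposal 7 vs Proposal 8: Proposal 8 wins 14–1.
Proposal 4 vs Proposal 8: Proposal 8 wins 11–4.
Proposal 8 beats each rival — Proposal 9 (15–0), Proposal 5 (14–1), Proposal 6 (15–0), Proposal 7 (14–1), Proposal 4 (11–4) — so Proposal 8 is the Condorcet winner.

Proposal 8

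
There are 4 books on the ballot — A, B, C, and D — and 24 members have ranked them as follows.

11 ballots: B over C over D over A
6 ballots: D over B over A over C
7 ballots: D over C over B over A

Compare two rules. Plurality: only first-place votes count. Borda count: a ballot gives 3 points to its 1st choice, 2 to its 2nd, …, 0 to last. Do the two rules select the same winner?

Plurality first-place counts: A 0, B 11, C 0, D 13 → D.
Borda totals: A 6, B 52, C 36, D 50 → B.
The two rules disagree: plurality picks D, Borda picks B.

No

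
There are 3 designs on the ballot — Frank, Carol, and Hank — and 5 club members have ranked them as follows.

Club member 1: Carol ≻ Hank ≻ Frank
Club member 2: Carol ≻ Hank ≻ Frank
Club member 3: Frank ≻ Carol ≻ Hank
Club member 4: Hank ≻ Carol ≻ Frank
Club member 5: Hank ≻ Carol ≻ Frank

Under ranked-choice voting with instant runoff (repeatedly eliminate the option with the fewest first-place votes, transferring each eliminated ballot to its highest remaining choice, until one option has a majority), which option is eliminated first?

Frank

Round 1: Carol 2, Hank 2, Frank 1. Frank has the fewest and is eliminated.
Round 2: Carol 3, Hank 2. Carol has a majority.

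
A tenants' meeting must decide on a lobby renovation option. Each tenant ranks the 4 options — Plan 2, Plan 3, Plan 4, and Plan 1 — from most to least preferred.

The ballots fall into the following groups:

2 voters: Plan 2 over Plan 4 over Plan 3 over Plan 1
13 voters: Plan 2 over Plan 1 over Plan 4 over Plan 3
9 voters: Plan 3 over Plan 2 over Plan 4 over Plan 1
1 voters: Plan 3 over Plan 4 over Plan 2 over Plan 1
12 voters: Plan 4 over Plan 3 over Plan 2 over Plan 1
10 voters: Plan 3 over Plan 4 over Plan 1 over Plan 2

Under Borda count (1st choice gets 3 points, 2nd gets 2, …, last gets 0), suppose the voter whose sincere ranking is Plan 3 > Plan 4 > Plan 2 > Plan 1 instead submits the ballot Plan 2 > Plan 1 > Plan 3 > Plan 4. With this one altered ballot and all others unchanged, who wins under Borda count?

Plan 3

Borda totals with the altered ballot: Plan 2 78, Plan 3 84, Plan 4 82, Plan 1 38.
The winner is unchanged: still Plan 3.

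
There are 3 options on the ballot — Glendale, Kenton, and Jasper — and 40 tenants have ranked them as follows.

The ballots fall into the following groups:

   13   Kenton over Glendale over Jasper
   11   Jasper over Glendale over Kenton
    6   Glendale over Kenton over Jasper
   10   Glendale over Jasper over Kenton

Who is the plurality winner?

Glendale

First-place vote totals:
  Glendale: 16
  Kenton: 13
  Jasper: 11
Glendale has the most first-place votes.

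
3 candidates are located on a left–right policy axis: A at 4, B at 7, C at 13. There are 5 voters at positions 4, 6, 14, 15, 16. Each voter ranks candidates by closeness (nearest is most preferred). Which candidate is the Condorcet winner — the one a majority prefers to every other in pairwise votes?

C

With single-peaked preferences on a line, the Condorcet winner is the candidate closest to the median voter.
The median voter (position 14) is closest to C at 13.
Check: C vs B — voters closer to C: 3 of 5.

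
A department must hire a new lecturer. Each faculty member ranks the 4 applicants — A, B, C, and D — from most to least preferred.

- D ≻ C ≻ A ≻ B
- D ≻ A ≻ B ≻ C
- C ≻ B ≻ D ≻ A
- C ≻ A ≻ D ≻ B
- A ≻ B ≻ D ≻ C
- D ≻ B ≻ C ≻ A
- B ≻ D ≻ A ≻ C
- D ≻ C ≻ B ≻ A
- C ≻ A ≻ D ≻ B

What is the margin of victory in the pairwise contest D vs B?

3

Ballots ranking D above B: 6.
Ballots ranking B above D: 3.
D wins 6–3, a margin of 3.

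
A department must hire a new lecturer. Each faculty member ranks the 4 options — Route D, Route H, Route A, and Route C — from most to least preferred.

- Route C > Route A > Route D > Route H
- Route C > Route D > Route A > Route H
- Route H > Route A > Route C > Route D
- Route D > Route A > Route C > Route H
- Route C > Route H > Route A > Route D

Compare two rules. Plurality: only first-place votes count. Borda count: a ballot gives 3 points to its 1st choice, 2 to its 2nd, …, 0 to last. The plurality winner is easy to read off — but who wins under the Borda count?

Route C

Plurality first-place counts: Route D 1, Route H 1, Route A 0, Route C 3 → Route C.
Borda totals: Route D 6, Route H 5, Route A 8, Route C 11 → Route C.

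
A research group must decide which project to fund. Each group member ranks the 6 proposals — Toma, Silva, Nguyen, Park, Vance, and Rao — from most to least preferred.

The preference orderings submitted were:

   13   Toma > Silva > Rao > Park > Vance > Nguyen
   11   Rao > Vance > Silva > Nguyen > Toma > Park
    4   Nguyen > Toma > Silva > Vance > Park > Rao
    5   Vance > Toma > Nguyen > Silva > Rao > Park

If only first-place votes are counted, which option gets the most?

First-place vote totals:
  Toma: 13
  Silva: 0
  Nguyen: 4
  Park: 0
  Vance: 5
  Rao: 11
Toma has the most first-place votes.

Toma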